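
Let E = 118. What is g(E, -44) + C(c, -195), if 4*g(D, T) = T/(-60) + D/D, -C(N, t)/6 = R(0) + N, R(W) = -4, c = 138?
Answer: -24107/30 ≈ -803.57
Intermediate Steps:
C(N, t) = 24 - 6*N (C(N, t) = -6*(-4 + N) = 24 - 6*N)
g(D, T) = ¼ - T/240 (g(D, T) = (T/(-60) + D/D)/4 = (T*(-1/60) + 1)/4 = (-T/60 + 1)/4 = (1 - T/60)/4 = ¼ - T/240)
g(E, -44) + C(c, -195) = (¼ - 1/240*(-44)) + (24 - 6*138) = (¼ + 11/60) + (24 - 828) = 13/30 - 804 = -24107/30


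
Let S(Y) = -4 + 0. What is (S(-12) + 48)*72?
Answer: 3168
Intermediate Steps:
S(Y) = -4
(S(-12) + 48)*72 = (-4 + 48)*72 = 44*72 = 3168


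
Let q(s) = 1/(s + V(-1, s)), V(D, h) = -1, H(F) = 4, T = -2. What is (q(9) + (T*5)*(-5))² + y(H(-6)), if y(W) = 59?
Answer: 164577/64 ≈ 2571.5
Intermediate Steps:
q(s) = 1/(-1 + s) (q(s) = 1/(s - 1) = 1/(-1 + s))
(q(9) + (T*5)*(-5))² + y(H(-6)) = (1/(-1 + 9) - 2*5*(-5))² + 59 = (1/8 - 10*(-5))² + 59 = (⅛ + 50)² + 59 = (401/8)² + 59 = 160801/64 + 59 = 164577/64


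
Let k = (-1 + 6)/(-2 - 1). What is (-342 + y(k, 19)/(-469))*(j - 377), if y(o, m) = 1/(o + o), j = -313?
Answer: 110674413/469 ≈ 2.3598e+5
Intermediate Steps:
k = -5/3 (k = 5/(-3) = 5*(-⅓) = -5/3 ≈ -1.6667)
y(o, m) = 1/(2*o)
(-342 + y(k, 19)/(-469))*(j - 377) = (-342 + (1/(2*(-5/3)))/(-469))*(-313 - 377) = (-342 + ((½)*(-⅗))*(-1/469))*(-690) = (-342 - 3/10*(-1/469))*(-690) = (-342 + 3/4690)*(-690) = -1603977/4690*(-690) = 110674413/469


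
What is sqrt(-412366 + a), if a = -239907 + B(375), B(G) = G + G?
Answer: I*sqrt(651523) ≈ 807.17*I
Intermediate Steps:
B(G) = 2*G
a = -239157 (a = -239907 + 2*375 = -239907 + 750 = -239157)
sqrt(-412366 + a) = sqrt(-412366 - 239157) = sqrt(-651523) = I*sqrt(651523)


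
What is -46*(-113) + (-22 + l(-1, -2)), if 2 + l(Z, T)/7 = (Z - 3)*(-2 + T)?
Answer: 5274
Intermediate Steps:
l(Z, T) = -14 + 7*(-3 + Z)*(-2 + T) (l(Z, T) = -14 + 7*((Z - 3)*(-2 + T)) = -14 + 7*((-3 + Z)*(-2 + T)) = -14 + 7*(-3 + Z)*(-2 + T))
-46*(-113) + (-22 + l(-1, -2)) = -46*(-113) + (-22 + (28 - 21*(-2) - 14*(-1) + 7*(-2)*(-1))) = 5198 + (-22 + (28 + 42 + 14 + 14)) = 5198 + (-22 + 98) = 5198 + 76 = 5274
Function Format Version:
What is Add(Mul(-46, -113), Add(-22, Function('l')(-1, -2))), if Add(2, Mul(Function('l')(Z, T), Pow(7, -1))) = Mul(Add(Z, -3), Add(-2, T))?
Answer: 5274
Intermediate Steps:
Function('l')(Z, T) = Add(-14, Mul(7, Add(-3, Z), Add(-2, T))) (Function('l')(Z, T) = Add(-14, Mul(7, Mul(Add(Z, -3), Add(-2, T)))) = Add(-14, Mul(7, Mul(Add(-3, Z), Add(-2, T)))) = Add(-14, Mul(7, Add(-3, Z), Add(-2, T))))
Add(Mul(-46, -113), Add(-22, Function('l')(-1, -2))) = Add(Mul(-46, -113), Add(-22, Add(28, Mul(-21, -2), Mul(-14, -1), Mul(7, -2, -1)))) = Add(5198, Add(-22, Add(28, 42, 14, 14))) = Add(5198, Add(-22, 98)) = Add(5198, 76) = 5274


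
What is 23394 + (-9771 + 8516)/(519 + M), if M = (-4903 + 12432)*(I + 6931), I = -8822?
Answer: 66611233667/2847364 ≈ 23394.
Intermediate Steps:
M = -14237339 (M = (-4903 + 12432)*(-8822 + 6931) = 7529*(-1891) = -14237339)
23394 + (-9771 + 8516)/(519 + M) = 23394 + (-9771 + 8516)/(519 - 14237339) = 23394 - 1255/(-14236820) = 23394 - 1255*(-1/14236820) = 23394 + 251/2847364 = 66611233667/2847364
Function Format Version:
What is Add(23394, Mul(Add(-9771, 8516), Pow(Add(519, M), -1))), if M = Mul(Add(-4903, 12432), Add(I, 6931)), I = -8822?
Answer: Rational(66611233667, 2847364) ≈ 23394.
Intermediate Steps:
M = -14237339 (M = Mul(Add(-4903, 12432), Add(-8822, 6931)) = Mul(7529, -1891) = -14237339)
Add(23394, Mul(Add(-9771, 8516), Pow(Add(519, M), -1))) = Add(23394, Mul(Add(-9771, 8516), Pow(Add(519, -14237339), -1))) = Add(23394, Mul(-1255, Pow(-14236820, -1))) = Add(23394, Mul(-1255, Rational(-1, 14236820))) = Add(23394, Rational(251, 2847364)) = Rational(66611233667, 2847364)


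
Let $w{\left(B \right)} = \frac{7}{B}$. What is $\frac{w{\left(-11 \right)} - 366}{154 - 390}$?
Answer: $\frac{4033}{2596} \approx 1.5535$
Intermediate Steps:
$\frac{w{\left(-11 \right)} - 366}{154 - 390} = \frac{\frac{7}{-11} - 366}{154 - 390} = \frac{7 \left(- \frac{1}{11}\right) - 366}{-236} = \left(- \frac{7}{11} - 366\right) \left(- \frac{1}{236}\right) = \left(- \frac{4033}{11}\right) \left(- \frac{1}{236}\right) = \frac{4033}{2596}$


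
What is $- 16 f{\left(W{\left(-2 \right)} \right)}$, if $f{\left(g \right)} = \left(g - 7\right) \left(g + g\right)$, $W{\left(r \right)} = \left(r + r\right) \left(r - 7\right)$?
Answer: $-33408$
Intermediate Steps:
$W{\left(r \right)} = 2 r \left(-7 + r\right)$
$f{\left(g \right)} = 2 g \left(-7 + g\right)$ ($f{\left(g \right)} = \left(-7 + g\right) 2 g = 2 g \left(-7 + g\right)$)
$- 16 f{\left(W{\left(-2 \right)} \right)} = - 16 \cdot 2 \cdot 2 \left(-2\right) \left(-7 - 2\right) \left(-7 + 2 \left(-2\right) \left(-7 - 2\right)\right) = - 16 \cdot 2 \cdot 2 \left(-2\right) \left(-9\right) \left(-7 + 2 \left(-2\right) \left(-9\right)\right) = - 16 \cdot 2 \cdot 36 \left(-7 + 36\right) = - 16 \cdot 2 \cdot 36 \cdot 29 = \left(-16\right) 2088 = -33408$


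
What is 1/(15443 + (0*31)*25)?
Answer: 1/15443 ≈ 6.4754e-5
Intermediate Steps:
1/(15443 + (0*31)*25) = 1/(15443 + 0*25) = 1/(15443 + 0) = 1/15443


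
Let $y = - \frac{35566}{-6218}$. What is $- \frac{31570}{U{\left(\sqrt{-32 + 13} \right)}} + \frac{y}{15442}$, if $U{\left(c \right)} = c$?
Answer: $\frac{17783}{48009178} + \frac{31570 i \sqrt{19}}{19} \approx 0.00037041 + 7242.7 i$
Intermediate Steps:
$y = \frac{17783}{3109}$ ($y = \left(-35566\right) \left(- \frac{1}{6218}\right) = \frac{17783}{3109} \approx 5.7198$)
$- \frac{31570}{U{\left(\sqrt{-32 + 13} \right)}} + \frac{y}{15442} = - \frac{31570}{\sqrt{-32 + 13}} + \frac{17783}{3109 \cdot 15442} = - \frac{31570}{\sqrt{-19}} + \frac{17783}{3109} \cdot \frac{1}{15442} = - \frac{31570}{i \sqrt{19}} + \frac{17783}{48009178} = - 31570 \left(- \frac{i \sqrt{19}}{19}\right) + \frac{17783}{48009178} = \frac{31570 i \sqrt{19}}{19} + \frac{17783}{48009178} = \frac{17783}{48009178} + \frac{31570 i \sqrt{19}}{19}$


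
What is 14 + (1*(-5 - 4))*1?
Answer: 5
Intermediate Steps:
14 + (1*(-5 - 4))*1 = 14 + (1*(-9))*1 = 14 - 9*1 = 14 - 9 = 5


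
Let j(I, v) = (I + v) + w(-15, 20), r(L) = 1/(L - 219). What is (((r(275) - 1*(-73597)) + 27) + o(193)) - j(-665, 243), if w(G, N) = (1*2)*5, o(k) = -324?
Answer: 4127873/56 ≈ 73712.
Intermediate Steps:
w(G, N) = 10 (w(G, N) = 2*5 = 10)
r(L) = 1/(-219 + L)
j(I, v) = 10 + I + v (j(I, v) = (I + v) + 10 = 10 + I + v)
(((r(275) - 1*(-73597)) + 27) + o(193)) - j(-665, 243) = (((1/(-219 + 275) - 1*(-73597)) + 27) - 324) - (10 - 665 + 243) = (((1/56 + 73597) + 27) - 324) - 1*(-412) = (((1/56 + 73597) + 27) - 324) + 412 = ((4121433/56 + 27) - 324) + 412 = (4122945/56 - 324) + 412 = 4104801/56 + 412 = 4127873/56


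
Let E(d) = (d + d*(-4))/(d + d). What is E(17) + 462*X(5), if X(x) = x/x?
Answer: 921/2 ≈ 460.50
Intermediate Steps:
X(x) = 1
E(d) = -3/2 (E(d) = (d - 4*d)/((2*d)) = (-3*d)*(1/(2*d)) = -3/2)
E(17) + 462*X(5) = -3/2 + 462*1 = -3/2 + 462 = 921/2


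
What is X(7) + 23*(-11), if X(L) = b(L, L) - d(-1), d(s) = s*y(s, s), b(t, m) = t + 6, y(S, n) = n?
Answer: -241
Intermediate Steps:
b(t, m) = 6 + t
d(s) = s² (d(s) = s*s = s²)
X(L) = 5 + L (X(L) = (6 + L) - 1*(-1)² = (6 + L) - 1*1 = (6 + L) - 1 = 5 + L)
X(7) + 23*(-11) = (5 + 7) + 23*(-11) = 12 - 253 = -241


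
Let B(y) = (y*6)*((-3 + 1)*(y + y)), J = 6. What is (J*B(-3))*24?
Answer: -31104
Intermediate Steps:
B(y) = -24*y² (B(y) = (6*y)*(-4*y) = -24*y²)
(J*B(-3))*24 = (6*(-24*(-3)²))*24 = (6*(-24*9))*24 = (6*(-216))*24 = -1296*24 = -31104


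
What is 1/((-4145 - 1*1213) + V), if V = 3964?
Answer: -1/1394 ≈ -0.00071736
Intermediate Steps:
1/((-4145 - 1*1213) + V) = 1/((-4145 - 1*1213) + 3964) = 1/((-4145 - 1213) + 3964) = 1/(-5358 + 3964) = 1/(-1394) = -1/1394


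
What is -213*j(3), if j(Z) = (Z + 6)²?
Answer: -17253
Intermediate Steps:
j(Z) = (6 + Z)²
-213*j(3) = -213*(6 + 3)² = -213*9² = -213*81 = -17253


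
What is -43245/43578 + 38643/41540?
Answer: -6245147/100568340 ≈ -0.062099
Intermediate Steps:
-43245/43578 + 38643/41540 = -43245*1/43578 + 38643*(1/41540) = -4805/4842 + 38643/41540 = -6245147/100568340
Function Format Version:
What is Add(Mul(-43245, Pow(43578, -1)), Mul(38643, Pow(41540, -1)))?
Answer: Rational(-6245147, 100568340) ≈ -0.062099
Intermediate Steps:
Add(Mul(-43245, Pow(43578, -1)), Mul(38643, Pow(41540, -1))) = Add(Mul(-43245, Rational(1, 43578)), Mul(38643, Rational(1, 41540))) = Add(Rational(-4805, 4842), Rational(38643, 41540)) = Rational(-6245147, 100568340)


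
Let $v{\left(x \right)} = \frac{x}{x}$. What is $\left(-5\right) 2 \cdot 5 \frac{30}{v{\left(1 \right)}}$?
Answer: $-1500$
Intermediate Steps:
$v{\left(x \right)} = 1$
$\left(-5\right) 2 \cdot 5 \frac{30}{v{\left(1 \right)}} = \left(-5\right) 2 \cdot 5 \cdot \frac{30}{1} = \left(-10\right) 5 \cdot 30 \cdot 1 = \left(-50\right) 30 = -1500$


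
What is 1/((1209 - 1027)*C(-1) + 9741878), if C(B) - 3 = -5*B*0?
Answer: 1/9742424 ≈ 1.0264e-7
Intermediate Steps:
C(B) = 3 (C(B) = 3 - 5*B*0 = 3 + 0 = 3)
1/((1209 - 1027)*C(-1) + 9741878) = 1/((1209 - 1027)*3 + 9741878) = 1/(182*3 + 9741878) = 1/(546 + 9741878) = 1/9742424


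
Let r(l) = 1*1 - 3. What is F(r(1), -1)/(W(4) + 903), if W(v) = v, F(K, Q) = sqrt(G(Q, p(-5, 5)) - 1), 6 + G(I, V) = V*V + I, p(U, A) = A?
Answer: sqrt(17)/907 ≈ 0.0045459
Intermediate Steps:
G(I, V) = -6 + I + V**2 (G(I, V) = -6 + (V*V + I) = -6 + (V**2 + I) = -6 + (I + V**2) = -6 + I + V**2)
r(l) = -2 (r(l) = 1 - 3 = -2)
F(K, Q) = sqrt(18 + Q) (F(K, Q) = sqrt((-6 + Q + 5**2) - 1) = sqrt((-6 + Q + 25) - 1) = sqrt((19 + Q) - 1) = sqrt(18 + Q))
F(r(1), -1)/(W(4) + 903) = sqrt(18 - 1)/(4 + 903) = sqrt(17)/907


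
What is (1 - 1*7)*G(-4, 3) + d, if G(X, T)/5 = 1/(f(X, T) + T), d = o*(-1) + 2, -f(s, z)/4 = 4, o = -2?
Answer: 82/13 ≈ 6.3077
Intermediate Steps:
f(s, z) = -16 (f(s, z) = -4*4 = -16)
d = 4 (d = -2*(-1) + 2 = 2 + 2 = 4)
G(X, T) = 5/(-16 + T)
(1 - 1*7)*G(-4, 3) + d = (1 - 1*7)*(5/(-16 + 3)) + 4 = (1 - 7)*(5/(-13)) + 4 = -30*(-1)/13 + 4 = -6*(-5/13) + 4 = 30/13 + 4 = 82/13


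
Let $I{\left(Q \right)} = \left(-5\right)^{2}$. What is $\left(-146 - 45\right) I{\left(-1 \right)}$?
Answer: $-4775$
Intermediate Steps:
$I{\left(Q \right)} = 25$
$\left(-146 - 45\right) I{\left(-1 \right)} = \left(-146 - 45\right) 25 = \left(-191\right) 25 = -4775$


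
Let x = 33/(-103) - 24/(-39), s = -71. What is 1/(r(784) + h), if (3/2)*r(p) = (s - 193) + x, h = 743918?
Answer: 4017/2987612404 ≈ 1.3446e-6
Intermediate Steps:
x = 395/1339 (x = 33*(-1/103) - 24*(-1/39) = -33/103 + 8/13 = 395/1339 ≈ 0.29500)
r(p) = -706202/4017 (r(p) = 2*((-71 - 193) + 395/1339)/3 = 2*(-264 + 395/1339)/3 = (⅔)*(-353101/1339) = -706202/4017)
1/(r(784) + h) = 1/(-706202/4017 + 743918) = 1/(2987612404/4017) = 4017/2987612404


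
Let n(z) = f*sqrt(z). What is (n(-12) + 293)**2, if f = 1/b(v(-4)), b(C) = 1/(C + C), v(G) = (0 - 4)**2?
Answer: 73561 + 37504*I*sqrt(3) ≈ 73561.0 + 64959.0*I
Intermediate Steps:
v(G) = 16 (v(G) = (-4)**2 = 16)
b(C) = 1/(2*C)
f = 32 (f = 1/((1/2)/16) = 1/((1/2)*(1/16)) = 1/(1/32) = 32)
n(z) = 32*sqrt(z)
(n(-12) + 293)**2 = (32*sqrt(-12) + 293)**2 = (32*(2*I*sqrt(3)) + 293)**2 = (64*I*sqrt(3) + 293)**2 = (293 + 64*I*sqrt(3))**2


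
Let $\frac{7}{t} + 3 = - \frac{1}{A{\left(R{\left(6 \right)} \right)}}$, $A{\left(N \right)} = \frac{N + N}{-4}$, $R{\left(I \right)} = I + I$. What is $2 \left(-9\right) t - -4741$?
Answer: $\frac{81353}{17} \approx 4785.5$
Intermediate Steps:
$R{\left(I \right)} = 2 I$
$A{\left(N \right)} = - \frac{N}{2}$ ($A{\left(N \right)} = 2 N \left(- \frac{1}{4}\right) = - \frac{N}{2}$)
$t = - \frac{42}{17}$ ($t = \frac{7}{-3 - \frac{1}{\left(- \frac{1}{2}\right) 2 \cdot 6}} = \frac{7}{-3 - \frac{1}{\left(- \frac{1}{2}\right) 12}} = \frac{7}{-3 - \frac{1}{-6}} = \frac{7}{-3 - - \frac{1}{6}} = \frac{7}{-3 + \frac{1}{6}} = \frac{7}{- \frac{17}{6}} = 7 \left(- \frac{6}{17}\right) = - \frac{42}{17} \approx -2.4706$)
$2 \left(-9\right) t - -4741 = 2 \left(-9\right) \left(- \frac{42}{17}\right) - -4741 = \left(-18\right) \left(- \frac{42}{17}\right) + 4741 = \frac{756}{17} + 4741 = \frac{81353}{17}$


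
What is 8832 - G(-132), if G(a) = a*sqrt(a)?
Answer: 8832 + 264*I*sqrt(33) ≈ 8832.0 + 1516.6*I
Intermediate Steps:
G(a) = a**(3/2)
8832 - G(-132) = 8832 - (-132)**(3/2) = 8832 - (-264)*I*sqrt(33) = 8832 + 264*I*sqrt(33)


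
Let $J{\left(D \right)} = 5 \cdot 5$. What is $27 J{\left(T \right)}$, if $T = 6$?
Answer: $675$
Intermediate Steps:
$J{\left(D \right)} = 25$
$27 J{\left(T \right)} = 27 \cdot 25 = 675$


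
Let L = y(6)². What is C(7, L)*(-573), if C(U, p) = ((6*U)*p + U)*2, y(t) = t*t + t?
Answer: -84912870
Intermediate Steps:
y(t) = t + t² (y(t) = t² + t = t + t²)
L = 1764 (L = (6*(1 + 6))² = (6*7)² = 42² = 1764)
C(U, p) = 2*U + 12*U*p (C(U, p) = (6*U*p + U)*2 = (U + 6*U*p)*2 = 2*U + 12*U*p)
C(7, L)*(-573) = (2*7*(1 + 6*1764))*(-573) = (2*7*(1 + 10584))*(-573) = (2*7*10585)*(-573) = 148190*(-573) = -84912870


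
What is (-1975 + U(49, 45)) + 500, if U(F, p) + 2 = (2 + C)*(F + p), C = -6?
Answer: -1853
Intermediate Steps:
U(F, p) = -2 - 4*F - 4*p (U(F, p) = -2 + (2 - 6)*(F + p) = -2 - 4*(F + p) = -2 + (-4*F - 4*p) = -2 - 4*F - 4*p)
(-1975 + U(49, 45)) + 500 = (-1975 + (-2 - 4*49 - 4*45)) + 500 = (-1975 + (-2 - 196 - 180)) + 500 = (-1975 - 378) + 500 = -2353 + 500 = -1853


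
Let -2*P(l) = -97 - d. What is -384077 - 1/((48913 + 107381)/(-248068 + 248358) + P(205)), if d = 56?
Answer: -68549679173/178479 ≈ -3.8408e+5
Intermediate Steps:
P(l) = 153/2 (P(l) = -(-97 - 1*56)/2 = -(-97 - 56)/2 = -½*(-153) = 153/2)
-384077 - 1/((48913 + 107381)/(-248068 + 248358) + P(205)) = -384077 - 1/((48913 + 107381)/(-248068 + 248358) + 153/2) = -384077 - 1/(156294/290 + 153/2) = -384077 - 1/(156294*(1/290) + 153/2) = -384077 - 1/(78147/145 + 153/2) = -384077 - 1/178479/290 = -384077 - 1*290/178479 = -384077 - 290/178479 = -68549679173/178479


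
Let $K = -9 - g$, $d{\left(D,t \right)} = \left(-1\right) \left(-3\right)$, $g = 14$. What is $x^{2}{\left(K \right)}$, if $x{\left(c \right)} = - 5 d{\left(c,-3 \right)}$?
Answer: $225$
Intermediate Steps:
$d{\left(D,t \right)} = 3$
$K = -23$ ($K = -9 - 14 = -23$)
$x{\left(c \right)} = -15$ ($x{\left(c \right)} = \left(-5\right) 3 = -15$)
$x^{2}{\left(K \right)} = \left(-15\right)^{2} = 225$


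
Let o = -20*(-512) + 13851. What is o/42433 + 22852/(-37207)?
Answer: -2528451/54441539 ≈ -0.046443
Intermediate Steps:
o = 24091 (o = 10240 + 13851 = 24091)
o/42433 + 22852/(-37207) = 24091/42433 + 22852/(-37207) = 24091*(1/42433) + 22852*(-1/37207) = 24091/42433 - 788/1283 = -2528451/54441539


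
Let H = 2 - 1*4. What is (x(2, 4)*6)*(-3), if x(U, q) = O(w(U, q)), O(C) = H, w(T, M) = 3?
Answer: 36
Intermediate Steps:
H = -2 (H = 2 - 4 = -2)
O(C) = -2
x(U, q) = -2
(x(2, 4)*6)*(-3) = -2*6*(-3) = -12*(-3) = 36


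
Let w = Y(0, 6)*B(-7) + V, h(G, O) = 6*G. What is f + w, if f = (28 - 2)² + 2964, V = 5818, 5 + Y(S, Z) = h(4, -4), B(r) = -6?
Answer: 9344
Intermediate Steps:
Y(S, Z) = 19 (Y(S, Z) = -5 + 6*4 = -5 + 24 = 19)
w = 5704 (w = 19*(-6) + 5818 = -114 + 5818 = 5704)
f = 3640 (f = 26² + 2964 = 676 + 2964 = 3640)
f + w = 3640 + 5704 = 9344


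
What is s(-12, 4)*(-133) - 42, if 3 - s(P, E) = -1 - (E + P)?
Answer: 490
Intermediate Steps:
s(P, E) = 4 + E + P (s(P, E) = 3 - (-1 - (E + P)) = 3 - (-1 + (-E - P)) = 3 - (-1 - E - P) = 3 + (1 + E + P) = 4 + E + P)
s(-12, 4)*(-133) - 42 = (4 + 4 - 12)*(-133) - 42 = -4*(-133) - 42 = 532 - 42 = 490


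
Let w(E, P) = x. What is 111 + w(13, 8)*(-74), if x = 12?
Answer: -777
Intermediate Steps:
w(E, P) = 12
111 + w(13, 8)*(-74) = 111 + 12*(-74) = 111 - 888 = -777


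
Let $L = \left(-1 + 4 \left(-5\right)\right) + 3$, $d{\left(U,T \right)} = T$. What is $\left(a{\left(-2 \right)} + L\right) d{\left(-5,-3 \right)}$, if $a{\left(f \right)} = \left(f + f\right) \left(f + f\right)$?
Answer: $6$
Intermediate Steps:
$a{\left(f \right)} = 4 f^{2}$ ($a{\left(f \right)} = 2 f 2 f = 4 f^{2}$)
$L = -18$ ($L = \left(-1 - 20\right) + 3 = -21 + 3 = -18$)
$\left(a{\left(-2 \right)} + L\right) d{\left(-5,-3 \right)} = \left(4 \left(-2\right)^{2} - 18\right) \left(-3\right) = \left(4 \cdot 4 - 18\right) \left(-3\right) = \left(16 - 18\right) \left(-3\right) = \left(-2\right) \left(-3\right) = 6$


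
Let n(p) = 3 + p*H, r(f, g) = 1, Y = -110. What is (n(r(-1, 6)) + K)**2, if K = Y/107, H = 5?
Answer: 556516/11449 ≈ 48.608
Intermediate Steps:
n(p) = 3 + 5*p (n(p) = 3 + p*5 = 3 + 5*p)
K = -110/107 ≈ -1.0280
(n(r(-1, 6)) + K)**2 = ((3 + 5*1) - 110/107)**2 = ((3 + 5) - 110/107)**2 = (8 - 110/107)**2 = (746/107)**2 = 556516/11449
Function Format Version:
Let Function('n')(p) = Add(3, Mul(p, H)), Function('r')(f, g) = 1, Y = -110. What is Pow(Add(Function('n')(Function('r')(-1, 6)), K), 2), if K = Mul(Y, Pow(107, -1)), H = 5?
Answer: Rational(556516, 11449) ≈ 48.608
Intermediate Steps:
Function('n')(p) = Add(3, Mul(5, p)) (Function('n')(p) = Add(3, Mul(p, 5)) = Add(3, Mul(5, p)))
K = Rational(-110, 107) (K = Mul(-110, Pow(107, -1)) = Mul(-110, Rational(1, 107)) = Rational(-110, 107) ≈ -1.0280)
Pow(Add(Function('n')(Function('r')(-1, 6)), K), 2) = Pow(Add(Add(3, Mul(5, 1)), Rational(-110, 107)), 2) = Pow(Add(Add(3, 5), Rational(-110, 107)), 2) = Pow(Add(8, Rational(-110, 107)), 2) = Pow(Rational(746, 107), 2) = Rational(556516, 11449)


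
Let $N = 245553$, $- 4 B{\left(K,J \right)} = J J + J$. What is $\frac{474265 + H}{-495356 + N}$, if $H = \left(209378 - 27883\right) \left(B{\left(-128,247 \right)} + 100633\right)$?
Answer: $- \frac{15485446170}{249803} \approx -61991.0$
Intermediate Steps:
$B{\left(K,J \right)} = - \frac{J}{4} - \frac{J^{2}}{4}$ ($B{\left(K,J \right)} = - \frac{J J + J}{4} = - \frac{J^{2} + J}{4} = - \frac{J + J^{2}}{4} = - \frac{J}{4} - \frac{J^{2}}{4}$)
$H = 15484971905$ ($H = \left(209378 - 27883\right) \left(\left(- \frac{1}{4}\right) 247 \left(1 + 247\right) + 100633\right) = 181495 \left(\left(- \frac{1}{4}\right) 247 \cdot 248 + 100633\right) = 181495 \left(-15314 + 100633\right) = 181495 \cdot 85319 = 15484971905$)
$\frac{474265 + H}{-495356 + N} = \frac{474265 + 15484971905}{-495356 + 245553} = \frac{15485446170}{-249803} = 15485446170 \left(- \frac{1}{249803}\right) = - \frac{15485446170}{249803}$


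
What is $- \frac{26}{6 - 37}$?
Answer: $\frac{26}{31} \approx 0.83871$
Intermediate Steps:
$- \frac{26}{6 - 37} = - \frac{26}{-31} = \left(-26\right) \left(- \frac{1}{31}\right) = \frac{26}{31}$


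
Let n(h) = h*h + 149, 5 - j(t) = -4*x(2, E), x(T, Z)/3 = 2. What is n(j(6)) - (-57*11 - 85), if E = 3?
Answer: 1702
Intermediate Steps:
x(T, Z) = 6 (x(T, Z) = 3*2 = 6)
j(t) = 29 (j(t) = 5 - (-4)*6 = 5 - 1*(-24) = 5 + 24 = 29)
n(h) = 149 + h² (n(h) = h² + 149 = 149 + h²)
n(j(6)) - (-57*11 - 85) = (149 + 29²) - (-57*11 - 85) = (149 + 841) - (-627 - 85) = 990 - 1*(-712) = 990 + 712 = 1702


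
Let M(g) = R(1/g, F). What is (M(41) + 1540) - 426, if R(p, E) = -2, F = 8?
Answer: 1112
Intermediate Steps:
M(g) = -2
(M(41) + 1540) - 426 = (-2 + 1540) - 426 = 1538 - 426 = 1112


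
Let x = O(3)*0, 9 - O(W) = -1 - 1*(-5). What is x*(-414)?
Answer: 0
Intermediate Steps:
O(W) = 5 (O(W) = 9 - (-1 - 1*(-5)) = 9 - (-1 + 5) = 9 - 1*4 = 9 - 4 = 5)
x = 0 (x = 5*0 = 0)
x*(-414) = 0*(-414) = 0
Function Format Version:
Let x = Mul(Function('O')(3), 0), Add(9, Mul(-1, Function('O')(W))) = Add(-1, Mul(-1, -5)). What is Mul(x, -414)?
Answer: 0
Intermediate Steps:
Function('O')(W) = 5 (Function('O')(W) = Add(9, Mul(-1, Add(-1, Mul(-1, -5)))) = Add(9, Mul(-1, Add(-1, 5))) = Add(9, Mul(-1, 4)) = Add(9, -4) = 5)
x = 0 (x = Mul(5, 0) = 0)
Mul(x, -414) = Mul(0, -414) = 0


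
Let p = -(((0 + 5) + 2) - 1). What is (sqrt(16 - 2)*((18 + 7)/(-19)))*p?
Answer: 150*sqrt(14)/19 ≈ 29.539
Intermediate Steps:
p = -6 (p = -((5 + 2) - 1) = -(7 - 1) = -1*6 = -6)
(sqrt(16 - 2)*((18 + 7)/(-19)))*p = (sqrt(16 - 2)*((18 + 7)/(-19)))*(-6) = (sqrt(14)*(25*(-1/19)))*(-6) = (sqrt(14)*(-25/19))*(-6) = -25*sqrt(14)/19*(-6) = 150*sqrt(14)/19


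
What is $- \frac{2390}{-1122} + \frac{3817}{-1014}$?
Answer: $- \frac{309869}{189618} \approx -1.6342$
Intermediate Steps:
$- \frac{2390}{-1122} + \frac{3817}{-1014} = \left(-2390\right) \left(- \frac{1}{1122}\right) + 3817 \left(- \frac{1}{1014}\right) = \frac{1195}{561} - \frac{3817}{1014} = - \frac{309869}{189618}$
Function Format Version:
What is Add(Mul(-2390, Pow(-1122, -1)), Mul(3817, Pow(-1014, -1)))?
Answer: Rational(-309869, 189618) ≈ -1.6342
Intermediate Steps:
Add(Mul(-2390, Pow(-1122, -1)), Mul(3817, Pow(-1014, -1))) = Add(Mul(-2390, Rational(-1, 1122)), Mul(3817, Rational(-1, 1014))) = Add(Rational(1195, 561), Rational(-3817, 1014)) = Rational(-309869, 189618)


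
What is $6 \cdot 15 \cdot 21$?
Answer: $1890$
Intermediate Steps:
$6 \cdot 15 \cdot 21 = 90 \cdot 21 = 1890$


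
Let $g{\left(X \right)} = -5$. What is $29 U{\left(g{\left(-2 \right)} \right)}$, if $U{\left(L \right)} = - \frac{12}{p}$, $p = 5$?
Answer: $- \frac{348}{5} \approx -69.6$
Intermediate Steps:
$U{\left(L \right)} = - \frac{12}{5}$
$29 U{\left(g{\left(-2 \right)} \right)} = 29 \left(- \frac{12}{5}\right) = - \frac{348}{5}$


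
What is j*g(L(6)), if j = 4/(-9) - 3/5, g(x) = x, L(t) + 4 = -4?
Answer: 376/45 ≈ 8.3556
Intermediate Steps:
L(t) = -8 (L(t) = -4 - 4 = -8)
j = -47/45 (j = 4*(-⅑) - 3*⅕ = -4/9 - ⅗ = -47/45 ≈ -1.0444)
j*g(L(6)) = -47/45*(-8) = 376/45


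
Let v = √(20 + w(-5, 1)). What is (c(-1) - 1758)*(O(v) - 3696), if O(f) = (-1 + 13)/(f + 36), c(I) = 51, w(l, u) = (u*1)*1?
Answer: 2681109792/425 + 6828*√21/425 ≈ 6.3086e+6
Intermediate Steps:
w(l, u) = u (w(l, u) = u*1 = u)
v = √21 (v = √(20 + 1) = √21 ≈ 4.5826)
O(f) = 12/(36 + f)
(c(-1) - 1758)*(O(v) - 3696) = (51 - 1758)*(12/(36 + √21) - 3696) = -1707*(-3696 + 12/(36 + √21)) = 6309072 - 20484/(36 + √21)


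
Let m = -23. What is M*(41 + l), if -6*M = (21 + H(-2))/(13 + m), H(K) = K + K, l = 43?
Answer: 119/5 ≈ 23.800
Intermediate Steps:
H(K) = 2*K
M = 17/60 (M = -(21 + 2*(-2))/(6*(13 - 23)) = -(21 - 4)/(6*(-10)) = -17*(-1)/(6*10) = -⅙*(-17/10) = 17/60 ≈ 0.28333)
M*(41 + l) = 17*(41 + 43)/60 = (17/60)*84 = 119/5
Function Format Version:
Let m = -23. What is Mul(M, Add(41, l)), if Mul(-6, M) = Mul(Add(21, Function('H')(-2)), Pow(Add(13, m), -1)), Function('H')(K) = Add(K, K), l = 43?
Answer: Rational(119, 5) ≈ 23.800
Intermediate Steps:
Function('H')(K) = Mul(2, K)
M = Rational(17, 60) (M = Mul(Rational(-1, 6), Mul(Add(21, Mul(2, -2)), Pow(Add(13, -23), -1))) = Mul(Rational(-1, 6), Mul(Add(21, -4), Pow(-10, -1))) = Mul(Rational(-1, 6), Mul(17, Rational(-1, 10))) = Mul(Rational(-1, 6), Rational(-17, 10)) = Rational(17, 60) ≈ 0.28333)
Mul(M, Add(41, l)) = Mul(Rational(17, 60), Add(41, 43)) = Mul(Rational(17, 60), 84) = Rational(119, 5)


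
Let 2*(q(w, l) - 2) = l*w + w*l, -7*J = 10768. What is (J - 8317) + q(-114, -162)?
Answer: 60303/7 ≈ 8614.7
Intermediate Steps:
J = -10768/7 (J = -⅐*10768 = -10768/7 ≈ -1538.3)
q(w, l) = 2 + l*w (q(w, l) = 2 + (l*w + w*l)/2 = 2 + (l*w + l*w)/2 = 2 + (2*l*w)/2 = 2 + l*w)
(J - 8317) + q(-114, -162) = (-10768/7 - 8317) + (2 - 162*(-114)) = -68987/7 + (2 + 18468) = -68987/7 + 18470 = 60303/7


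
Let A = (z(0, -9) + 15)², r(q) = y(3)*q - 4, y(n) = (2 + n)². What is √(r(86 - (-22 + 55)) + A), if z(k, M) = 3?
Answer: √1645 ≈ 40.559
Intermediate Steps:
r(q) = -4 + 25*q (r(q) = (2 + 3)²*q - 4 = 5²*q - 4 = 25*q - 4 = -4 + 25*q)
A = 324 (A = (3 + 15)² = 18² = 324)
√(r(86 - (-22 + 55)) + A) = √((-4 + 25*(86 - (-22 + 55))) + 324) = √((-4 + 25*(86 - 1*33)) + 324) = √((-4 + 25*(86 - 33)) + 324) = √((-4 + 25*53) + 324) = √((-4 + 1325) + 324) = √(1321 + 324) = √1645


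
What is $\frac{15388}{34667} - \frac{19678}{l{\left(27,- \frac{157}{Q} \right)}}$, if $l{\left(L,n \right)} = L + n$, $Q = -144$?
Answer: $- \frac{98171276084}{140228015} \approx -700.08$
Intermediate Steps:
$\frac{15388}{34667} - \frac{19678}{l{\left(27,- \frac{157}{Q} \right)}} = \frac{15388}{34667} - \frac{19678}{27 - \frac{157}{-144}} = 15388 \cdot \frac{1}{34667} - \frac{19678}{27 - - \frac{157}{144}} = \frac{15388}{34667} - \frac{19678}{27 + \frac{157}{144}} = \frac{15388}{34667} - \frac{19678}{\frac{4045}{144}} = \frac{15388}{34667} - \frac{2833632}{4045} = - \frac{98171276084}{140228015}$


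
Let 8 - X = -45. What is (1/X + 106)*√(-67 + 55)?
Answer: 11238*I*√3/53 ≈ 367.26*I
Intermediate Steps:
X = 53 (X = 8 - 1*(-45) = 8 + 45 = 53)
(1/X + 106)*√(-67 + 55) = (1/53 + 106)*√(-67 + 55) = (1/53 + 106)*√(-12) = 5619*(2*I*√3)/53 = 11238*I*√3/53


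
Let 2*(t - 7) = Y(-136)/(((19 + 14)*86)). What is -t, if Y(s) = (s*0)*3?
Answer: -7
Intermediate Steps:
Y(s) = 0 (Y(s) = 0*3 = 0)
t = 7 (t = 7 + (0/(((19 + 14)*86)))/2 = 7 + (0/((33*86)))/2 = 7 + (0/2838)/2 = 7 + (0*(1/2838))/2 = 7 + (½)*0 = 7 + 0 = 7)
-t = -1*7 = -7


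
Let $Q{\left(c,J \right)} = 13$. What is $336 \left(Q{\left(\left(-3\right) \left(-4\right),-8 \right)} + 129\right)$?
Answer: $47712$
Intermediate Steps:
$336 \left(Q{\left(\left(-3\right) \left(-4\right),-8 \right)} + 129\right) = 336 \left(13 + 129\right) = 336 \cdot 142 = 47712$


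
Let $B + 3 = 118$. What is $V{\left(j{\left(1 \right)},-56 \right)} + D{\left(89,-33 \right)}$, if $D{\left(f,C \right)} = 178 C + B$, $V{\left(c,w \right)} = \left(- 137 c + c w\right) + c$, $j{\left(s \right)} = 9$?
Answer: $-7487$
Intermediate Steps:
$B = 115$ ($B = -3 + 118 = 115$)
$V{\left(c,w \right)} = - 136 c + c w$
$D{\left(f,C \right)} = 115 + 178 C$ ($D{\left(f,C \right)} = 178 C + 115 = 115 + 178 C$)
$V{\left(j{\left(1 \right)},-56 \right)} + D{\left(89,-33 \right)} = 9 \left(-136 - 56\right) + \left(115 + 178 \left(-33\right)\right) = 9 \left(-192\right) + \left(115 - 5874\right) = -1728 - 5759 = -7487$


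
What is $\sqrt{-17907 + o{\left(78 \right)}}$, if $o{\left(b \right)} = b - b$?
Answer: $i \sqrt{17907} \approx 133.82 i$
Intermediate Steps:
$o{\left(b \right)} = 0$
$\sqrt{-17907 + o{\left(78 \right)}} = \sqrt{-17907 + 0} = \sqrt{-17907} = i \sqrt{17907}$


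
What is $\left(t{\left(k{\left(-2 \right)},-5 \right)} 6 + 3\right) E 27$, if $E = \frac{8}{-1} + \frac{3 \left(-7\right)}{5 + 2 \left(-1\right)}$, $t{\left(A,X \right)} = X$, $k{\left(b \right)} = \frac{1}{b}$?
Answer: $10935$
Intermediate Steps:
$E = -15$ ($E = 8 \left(-1\right) - \frac{21}{5 - 2} = -8 - \frac{21}{3} = -8 - 7 = -15$)
$\left(t{\left(k{\left(-2 \right)},-5 \right)} 6 + 3\right) E 27 = \left(\left(-5\right) 6 + 3\right) \left(-15\right) 27 = \left(-30 + 3\right) \left(-15\right) 27 = \left(-27\right) \left(-15\right) 27 = 405 \cdot 27 = 10935$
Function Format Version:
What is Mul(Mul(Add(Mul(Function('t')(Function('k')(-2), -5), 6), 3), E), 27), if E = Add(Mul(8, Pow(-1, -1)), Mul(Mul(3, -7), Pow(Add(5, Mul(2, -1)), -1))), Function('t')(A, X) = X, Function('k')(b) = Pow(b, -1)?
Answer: 10935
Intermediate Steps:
E = -15 (E = Add(Mul(8, -1), Mul(-21, Pow(Add(5, -2), -1))) = Add(-8, Mul(-21, Pow(3, -1))) = Add(-8, Mul(-21, Rational(1, 3))) = Add(-8, -7) = -15)
Mul(Mul(Add(Mul(Function('t')(Function('k')(-2), -5), 6), 3), E), 27) = Mul(Mul(Add(Mul(-5, 6), 3), -15), 27) = Mul(Mul(Add(-30, 3), -15), 27) = Mul(Mul(-27, -15), 27) = Mul(405, 27) = 10935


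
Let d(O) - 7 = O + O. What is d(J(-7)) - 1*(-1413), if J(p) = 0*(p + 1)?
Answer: 1420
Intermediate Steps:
J(p) = 0 (J(p) = 0*(1 + p) = 0)
d(O) = 7 + 2*O (d(O) = 7 + (O + O) = 7 + 2*O)
d(J(-7)) - 1*(-1413) = (7 + 2*0) - 1*(-1413) = (7 + 0) + 1413 = 7 + 1413 = 1420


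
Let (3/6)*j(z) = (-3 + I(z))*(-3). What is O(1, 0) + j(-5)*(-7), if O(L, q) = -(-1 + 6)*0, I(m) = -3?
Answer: -252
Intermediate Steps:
O(L, q) = 0 (O(L, q) = -5*0 = -1*0 = 0)
j(z) = 36 (j(z) = 2*((-3 - 3)*(-3)) = 2*(-6*(-3)) = 2*18 = 36)
O(1, 0) + j(-5)*(-7) = 0 + 36*(-7) = 0 - 252 = -252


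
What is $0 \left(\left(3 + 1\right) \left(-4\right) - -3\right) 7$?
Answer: $0$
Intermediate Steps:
$0 \left(\left(3 + 1\right) \left(-4\right) - -3\right) 7 = 0 \left(4 \left(-4\right) + 3\right) 7 = 0 \left(-16 + 3\right) 7 = 0 \left(-13\right) 7 = 0 \cdot 7 = 0$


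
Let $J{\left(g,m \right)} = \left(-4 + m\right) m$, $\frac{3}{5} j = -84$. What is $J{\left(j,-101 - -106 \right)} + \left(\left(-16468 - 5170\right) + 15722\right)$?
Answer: $-5911$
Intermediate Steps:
$j = -140$ ($j = \frac{5}{3} \left(-84\right) = -140$)
$J{\left(g,m \right)} = m \left(-4 + m\right)$
$J{\left(j,-101 - -106 \right)} + \left(\left(-16468 - 5170\right) + 15722\right) = \left(-101 - -106\right) \left(-4 - -5\right) + \left(\left(-16468 - 5170\right) + 15722\right) = \left(-101 + 106\right) \left(-4 + \left(-101 + 106\right)\right) + \left(-21638 + 15722\right) = 5 \left(-4 + 5\right) - 5916 = 5 \cdot 1 - 5916 = 5 - 5916 = -5911$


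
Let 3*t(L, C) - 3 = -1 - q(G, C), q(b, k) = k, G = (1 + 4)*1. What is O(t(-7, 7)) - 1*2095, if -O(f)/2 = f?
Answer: -6275/3 ≈ -2091.7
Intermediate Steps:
G = 5 (G = 5*1 = 5)
t(L, C) = 2/3 - C/3 (t(L, C) = 1 + (-1 - C)/3 = 1 + (-1/3 - C/3) = 2/3 - C/3)
O(f) = -2*f
O(t(-7, 7)) - 1*2095 = -2*(2/3 - 1/3*7) - 1*2095 = -2*(2/3 - 7/3) - 2095 = -2*(-5/3) - 2095 = 10/3 - 2095 = -6275/3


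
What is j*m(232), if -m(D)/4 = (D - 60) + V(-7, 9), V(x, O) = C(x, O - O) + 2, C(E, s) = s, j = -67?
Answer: 46632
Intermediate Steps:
V(x, O) = 2 (V(x, O) = (O - O) + 2 = 0 + 2 = 2)
m(D) = 232 - 4*D (m(D) = -4*((D - 60) + 2) = -4*((-60 + D) + 2) = -4*(-58 + D) = 232 - 4*D)
j*m(232) = -67*(232 - 4*232) = -67*(232 - 928) = -67*(-696) = 46632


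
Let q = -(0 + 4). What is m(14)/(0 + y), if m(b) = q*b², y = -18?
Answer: 392/9 ≈ 43.556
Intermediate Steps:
q = -4 (q = -1*4 = -4)
m(b) = -4*b²
m(14)/(0 + y) = (-4*14²)/(0 - 18) = -4*196/(-18) = -784*(-1/18) = 392/9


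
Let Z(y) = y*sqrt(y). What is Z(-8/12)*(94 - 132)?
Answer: 76*I*sqrt(6)/9 ≈ 20.685*I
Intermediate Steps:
Z(y) = y**(3/2)
Z(-8/12)*(94 - 132) = (-8/12)**(3/2)*(94 - 132) = (-8*1/12)**(3/2)*(-38) = (-2/3)**(3/2)*(-38) = -2*I*sqrt(6)/9*(-38) = 76*I*sqrt(6)/9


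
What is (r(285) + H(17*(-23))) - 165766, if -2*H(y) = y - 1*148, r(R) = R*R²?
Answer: 45967257/2 ≈ 2.2984e+7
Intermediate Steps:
r(R) = R³
H(y) = 74 - y/2 (H(y) = -(y - 1*148)/2 = -(y - 148)/2 = -(-148 + y)/2 = 74 - y/2)
(r(285) + H(17*(-23))) - 165766 = (285³ + (74 - 17*(-23)/2)) - 165766 = (23149125 + (74 - ½*(-391))) - 165766 = (23149125 + (74 + 391/2)) - 165766 = (23149125 + 539/2) - 165766 = 46298789/2 - 165766 = 45967257/2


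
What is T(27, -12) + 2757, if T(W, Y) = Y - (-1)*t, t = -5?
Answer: 2740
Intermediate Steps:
T(W, Y) = -5 + Y (T(W, Y) = Y - (-1)*(-5) = Y - 1*5 = Y - 5 = -5 + Y)
T(27, -12) + 2757 = (-5 - 12) + 2757 = -17 + 2757 = 2740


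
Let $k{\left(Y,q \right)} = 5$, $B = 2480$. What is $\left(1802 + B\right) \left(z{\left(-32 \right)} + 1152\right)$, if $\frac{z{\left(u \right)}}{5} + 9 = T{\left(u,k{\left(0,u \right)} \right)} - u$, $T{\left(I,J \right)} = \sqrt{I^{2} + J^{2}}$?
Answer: $5425294 + 21410 \sqrt{1049} \approx 6.1187 \cdot 10^{6}$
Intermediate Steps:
$z{\left(u \right)} = -45 - 5 u + 5 \sqrt{25 + u^{2}}$ ($z{\left(u \right)} = -45 + 5 \left(\sqrt{u^{2} + 5^{2}} - u\right) = -45 + 5 \left(\sqrt{u^{2} + 25} - u\right) = -45 + 5 \left(\sqrt{25 + u^{2}} - u\right) = -45 - \left(- 5 \sqrt{25 + u^{2}} + 5 u\right) = -45 - 5 u + 5 \sqrt{25 + u^{2}}$)
$\left(1802 + B\right) \left(z{\left(-32 \right)} + 1152\right) = \left(1802 + 2480\right) \left(\left(-45 - -160 + 5 \sqrt{25 + \left(-32\right)^{2}}\right) + 1152\right) = 4282 \left(\left(-45 + 160 + 5 \sqrt{25 + 1024}\right) + 1152\right) = 4282 \left(\left(-45 + 160 + 5 \sqrt{1049}\right) + 1152\right) = 4282 \left(\left(115 + 5 \sqrt{1049}\right) + 1152\right) = 4282 \left(1267 + 5 \sqrt{1049}\right) = 5425294 + 21410 \sqrt{1049}$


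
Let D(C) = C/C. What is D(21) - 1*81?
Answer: -80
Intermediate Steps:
D(C) = 1
D(21) - 1*81 = 1 - 1*81 = 1 - 81 = -80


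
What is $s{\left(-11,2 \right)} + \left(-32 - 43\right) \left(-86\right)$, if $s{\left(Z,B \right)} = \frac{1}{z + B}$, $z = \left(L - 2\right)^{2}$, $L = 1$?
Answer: $\frac{19351}{3} \approx 6450.3$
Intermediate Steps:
$z = 1$ ($z = \left(1 - 2\right)^{2} = \left(-1\right)^{2} = 1$)
$s{\left(Z,B \right)} = \frac{1}{1 + B}$
$s{\left(-11,2 \right)} + \left(-32 - 43\right) \left(-86\right) = \frac{1}{1 + 2} + \left(-32 - 43\right) \left(-86\right) = \frac{1}{3} + \left(-32 - 43\right) \left(-86\right) = \frac{1}{3} - -6450 = \frac{1}{3} + 6450 = \frac{19351}{3}$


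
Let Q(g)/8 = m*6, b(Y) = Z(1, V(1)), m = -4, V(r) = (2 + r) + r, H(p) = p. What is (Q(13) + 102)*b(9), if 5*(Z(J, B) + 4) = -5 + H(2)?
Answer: 414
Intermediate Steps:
V(r) = 2 + 2*r
Z(J, B) = -23/5 (Z(J, B) = -4 + (-5 + 2)/5 = -4 + (⅕)*(-3) = -4 - ⅗ = -23/5)
b(Y) = -23/5
Q(g) = -192 (Q(g) = 8*(-4*6) = 8*(-24) = -192)
(Q(13) + 102)*b(9) = (-192 + 102)*(-23/5) = -90*(-23/5) = 414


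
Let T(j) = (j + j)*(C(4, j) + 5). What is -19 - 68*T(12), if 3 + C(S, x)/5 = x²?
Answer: -1158739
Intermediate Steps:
C(S, x) = -15 + 5*x²
T(j) = 2*j*(-10 + 5*j²) (T(j) = (j + j)*((-15 + 5*j²) + 5) = (2*j)*(-10 + 5*j²) = 2*j*(-10 + 5*j²))
-19 - 68*T(12) = -19 - 680*12*(-2 + 12²) = -19 - 680*12*(-2 + 144) = -19 - 680*12*142 = -19 - 68*17040 = -19 - 1158720 = -1158739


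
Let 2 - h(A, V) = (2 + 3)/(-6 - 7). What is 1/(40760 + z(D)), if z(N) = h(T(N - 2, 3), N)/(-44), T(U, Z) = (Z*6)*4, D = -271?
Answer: 572/23314689 ≈ 2.4534e-5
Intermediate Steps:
T(U, Z) = 24*Z (T(U, Z) = (6*Z)*4 = 24*Z)
h(A, V) = 31/13 (h(A, V) = 2 - (2 + 3)/(-6 - 7) = 2 - 5/(-13) = 2 - 5*(-1)/13 = 2 - 1*(-5/13) = 2 + 5/13 = 31/13)
z(N) = -31/572 (z(N) = (31/13)/(-44) = (31/13)*(-1/44) = -31/572)
1/(40760 + z(D)) = 1/(40760 - 31/572) = 1/(23314689/572) = 572/23314689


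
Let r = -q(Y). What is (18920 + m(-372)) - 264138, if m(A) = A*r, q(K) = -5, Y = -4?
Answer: -247078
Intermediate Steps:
r = 5 (r = -1*(-5) = 5)
m(A) = 5*A (m(A) = A*5 = 5*A)
(18920 + m(-372)) - 264138 = (18920 + 5*(-372)) - 264138 = (18920 - 1860) - 264138 = 17060 - 264138 = -247078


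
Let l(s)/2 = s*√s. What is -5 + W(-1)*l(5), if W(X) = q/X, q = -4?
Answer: -5 + 40*√5 ≈ 84.443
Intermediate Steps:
l(s) = 2*s^(3/2) (l(s) = 2*(s*√s) = 2*s^(3/2))
W(X) = -4/X
-5 + W(-1)*l(5) = -5 + (-4/(-1))*(2*5^(3/2)) = -5 + (-4*(-1))*(2*(5*√5)) = -5 + 4*(10*√5) = -5 + 40*√5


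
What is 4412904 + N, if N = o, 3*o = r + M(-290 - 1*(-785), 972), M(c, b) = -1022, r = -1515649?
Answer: 3907347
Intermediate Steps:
o = -505557 (o = (-1515649 - 1022)/3 = (⅓)*(-1516671) = -505557)
N = -505557
4412904 + N = 4412904 - 505557 = 3907347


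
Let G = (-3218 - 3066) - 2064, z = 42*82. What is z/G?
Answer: -861/2087 ≈ -0.41255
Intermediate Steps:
z = 3444
G = -8348 (G = -6284 - 2064 = -8348)
z/G = 3444/(-8348) = 3444*(-1/8348) = -861/2087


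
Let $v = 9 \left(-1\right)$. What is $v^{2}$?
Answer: $81$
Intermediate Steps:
$v = -9$
$v^{2} = \left(-9\right)^{2} = 81$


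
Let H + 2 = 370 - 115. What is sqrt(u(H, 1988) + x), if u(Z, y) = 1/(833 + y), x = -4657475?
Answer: I*sqrt(37064377003654)/2821 ≈ 2158.1*I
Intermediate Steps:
H = 253 (H = -2 + (370 - 115) = -2 + 255 = 253)
sqrt(u(H, 1988) + x) = sqrt(1/(833 + 1988) - 4657475) = sqrt(1/2821 - 4657475) = sqrt(-13138736974/2821) = I*sqrt(37064377003654)/2821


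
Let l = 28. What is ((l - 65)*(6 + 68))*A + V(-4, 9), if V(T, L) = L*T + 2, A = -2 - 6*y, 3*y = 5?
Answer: 32822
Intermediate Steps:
y = 5/3 (y = (1/3)*5 = 5/3 ≈ 1.6667)
A = -12 (A = -2 - 6*5/3 = -2 - 10 = -12)
V(T, L) = 2 + L*T
((l - 65)*(6 + 68))*A + V(-4, 9) = ((28 - 65)*(6 + 68))*(-12) + (2 + 9*(-4)) = -37*74*(-12) + (2 - 36) = -2738*(-12) - 34 = 32856 - 34 = 32822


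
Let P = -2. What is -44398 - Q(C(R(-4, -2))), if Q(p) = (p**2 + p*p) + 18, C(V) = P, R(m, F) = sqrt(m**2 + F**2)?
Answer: -44424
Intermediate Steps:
R(m, F) = sqrt(F**2 + m**2)
C(V) = -2
Q(p) = 18 + 2*p**2 (Q(p) = (p**2 + p**2) + 18 = 2*p**2 + 18 = 18 + 2*p**2)
-44398 - Q(C(R(-4, -2))) = -44398 - (18 + 2*(-2)**2) = -44398 - (18 + 2*4) = -44398 - (18 + 8) = -44398 - 1*26 = -44398 - 26 = -44424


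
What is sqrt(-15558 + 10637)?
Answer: I*sqrt(4921) ≈ 70.15*I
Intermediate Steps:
sqrt(-15558 + 10637) = sqrt(-4921) = I*sqrt(4921)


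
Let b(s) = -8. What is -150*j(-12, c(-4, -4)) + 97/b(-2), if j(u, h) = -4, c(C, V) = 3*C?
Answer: 4703/8 ≈ 587.88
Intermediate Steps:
-150*j(-12, c(-4, -4)) + 97/b(-2) = -150*(-4) + 97/(-8) = 600 + 97*(-1/8) = 600 - 97/8 = 4703/8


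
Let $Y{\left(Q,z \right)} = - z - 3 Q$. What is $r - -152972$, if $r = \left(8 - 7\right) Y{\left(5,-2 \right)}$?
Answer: $152959$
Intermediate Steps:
$r = -13$ ($r = \left(8 - 7\right) \left(\left(-1\right) \left(-2\right) - 15\right) = 1 \left(2 - 15\right) = 1 \left(-13\right) = -13$)
$r - -152972 = -13 - -152972 = -13 + 152972 = 152959$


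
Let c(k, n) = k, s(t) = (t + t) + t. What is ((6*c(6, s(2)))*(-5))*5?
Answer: -900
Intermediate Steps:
s(t) = 3*t (s(t) = 2*t + t = 3*t)
((6*c(6, s(2)))*(-5))*5 = ((6*6)*(-5))*5 = (36*(-5))*5 = -180*5 = -900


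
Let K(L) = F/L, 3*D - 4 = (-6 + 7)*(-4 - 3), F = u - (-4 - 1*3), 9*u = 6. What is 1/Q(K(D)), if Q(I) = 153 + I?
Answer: 3/436 ≈ 0.0068807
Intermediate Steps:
u = ⅔ (u = (⅑)*6 = ⅔ ≈ 0.66667)
F = 23/3 (F = ⅔ - (-4 - 1*3) = ⅔ - (-4 - 3) = ⅔ - 1*(-7) = ⅔ + 7 = 23/3 ≈ 7.6667)
D = -1 (D = 4/3 + ((-6 + 7)*(-4 - 3))/3 = 4/3 + (1*(-7))/3 = 4/3 + (⅓)*(-7) = 4/3 - 7/3 = -1)
K(L) = 23/(3*L)
1/Q(K(D)) = 1/(153 + (23/3)/(-1)) = 1/(153 + (23/3)*(-1)) = 1/(153 - 23/3) = 1/(436/3) = 3/436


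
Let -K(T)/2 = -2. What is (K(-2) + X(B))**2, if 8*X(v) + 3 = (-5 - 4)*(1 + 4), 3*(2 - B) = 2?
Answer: 4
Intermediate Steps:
B = 4/3 (B = 2 - 1/3*2 = 2 - 2/3 = 4/3 ≈ 1.3333)
X(v) = -6 (X(v) = -3/8 + ((-5 - 4)*(1 + 4))/8 = -3/8 + (-9*5)/8 = -3/8 + (1/8)*(-45) = -3/8 - 45/8 = -6)
K(T) = 4 (K(T) = -2*(-2) = 4)
(K(-2) + X(B))**2 = (4 - 6)**2 = (-2)**2 = 4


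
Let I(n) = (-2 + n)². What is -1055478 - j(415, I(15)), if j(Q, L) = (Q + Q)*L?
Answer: -1195748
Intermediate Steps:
j(Q, L) = 2*L*Q (j(Q, L) = (2*Q)*L = 2*L*Q)
-1055478 - j(415, I(15)) = -1055478 - 2*(-2 + 15)²*415 = -1055478 - 2*13²*415 = -1055478 - 2*169*415 = -1055478 - 1*140270 = -1055478 - 140270 = -1195748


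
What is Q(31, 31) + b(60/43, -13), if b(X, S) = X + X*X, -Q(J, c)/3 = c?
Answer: -165777/1849 ≈ -89.658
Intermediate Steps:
Q(J, c) = -3*c
b(X, S) = X + X²
Q(31, 31) + b(60/43, -13) = -3*31 + (60/43)*(1 + 60/43) = -93 + (60*(1/43))*(1 + 60*(1/43)) = -93 + 60*(1 + 60/43)/43 = -93 + (60/43)*(103/43) = -93 + 6180/1849 = -165777/1849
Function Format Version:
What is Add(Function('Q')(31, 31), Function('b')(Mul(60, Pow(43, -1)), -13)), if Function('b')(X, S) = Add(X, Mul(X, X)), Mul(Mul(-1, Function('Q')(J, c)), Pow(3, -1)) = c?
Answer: Rational(-165777, 1849) ≈ -89.658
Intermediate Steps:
Function('Q')(J, c) = Mul(-3, c)
Function('b')(X, S) = Add(X, Pow(X, 2))
Add(Function('Q')(31, 31), Function('b')(Mul(60, Pow(43, -1)), -13)) = Add(Mul(-3, 31), Mul(Mul(60, Pow(43, -1)), Add(1, Mul(60, Pow(43, -1))))) = Add(-93, Mul(Mul(60, Rational(1, 43)), Add(1, Mul(60, Rational(1, 43))))) = Add(-93, Mul(Rational(60, 43), Add(1, Rational(60, 43)))) = Add(-93, Mul(Rational(60, 43), Rational(103, 43))) = Add(-93, Rational(6180, 1849)) = Rational(-165777, 1849)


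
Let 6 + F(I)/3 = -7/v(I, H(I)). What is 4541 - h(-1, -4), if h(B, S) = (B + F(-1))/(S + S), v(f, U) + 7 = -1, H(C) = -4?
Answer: 290493/64 ≈ 4539.0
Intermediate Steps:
v(f, U) = -8 (v(f, U) = -7 - 1 = -8)
F(I) = -123/8 (F(I) = -18 + 3*(-7/(-8)) = -18 + 3*(-7*(-⅛)) = -18 + 3*(7/8) = -18 + 21/8 = -123/8)
h(B, S) = (-123/8 + B)/(2*S) (h(B, S) = (B - 123/8)/(S + S) = (-123/8 + B)/((2*S)) = (-123/8 + B)*(1/(2*S)) = (-123/8 + B)/(2*S))
4541 - h(-1, -4) = 4541 - (-123 + 8*(-1))/(16*(-4)) = 4541 - (-1)*(-123 - 8)/(16*4) = 4541 - (-1)*(-131)/(16*4) = 4541 - 1*131/64 = 4541 - 131/64 = 290493/64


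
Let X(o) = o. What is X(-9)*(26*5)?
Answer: -1170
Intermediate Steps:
X(-9)*(26*5) = -234*5 = -9*130 = -1170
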